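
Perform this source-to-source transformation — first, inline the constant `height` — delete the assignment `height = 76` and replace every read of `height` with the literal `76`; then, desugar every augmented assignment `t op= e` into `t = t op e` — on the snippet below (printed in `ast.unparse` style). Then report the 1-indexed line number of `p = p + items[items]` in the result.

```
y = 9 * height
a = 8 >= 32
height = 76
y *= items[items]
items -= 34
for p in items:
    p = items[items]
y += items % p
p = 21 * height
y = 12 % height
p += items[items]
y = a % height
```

10

Transformed code:
y = 9 * 76
a = 8 >= 32
y = y * items[items]
items = items - 34
for p in items:
    p = items[items]
y = y + items % p
p = 21 * 76
y = 12 % 76
p = p + items[items]
y = a % 76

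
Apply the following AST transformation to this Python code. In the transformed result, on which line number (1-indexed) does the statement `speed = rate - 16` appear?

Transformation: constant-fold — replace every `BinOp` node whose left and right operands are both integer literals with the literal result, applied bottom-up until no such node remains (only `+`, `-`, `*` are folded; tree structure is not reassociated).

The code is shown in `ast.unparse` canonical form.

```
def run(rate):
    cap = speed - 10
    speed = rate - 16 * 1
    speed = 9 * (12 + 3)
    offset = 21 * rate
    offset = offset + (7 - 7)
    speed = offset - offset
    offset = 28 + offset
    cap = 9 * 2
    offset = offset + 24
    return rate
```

3

Transformed code:
def run(rate):
    cap = speed - 10
    speed = rate - 16
    speed = 135
    offset = 21 * rate
    offset = offset + 0
    speed = offset - offset
    offset = 28 + offset
    cap = 18
    offset = offset + 24
    return rate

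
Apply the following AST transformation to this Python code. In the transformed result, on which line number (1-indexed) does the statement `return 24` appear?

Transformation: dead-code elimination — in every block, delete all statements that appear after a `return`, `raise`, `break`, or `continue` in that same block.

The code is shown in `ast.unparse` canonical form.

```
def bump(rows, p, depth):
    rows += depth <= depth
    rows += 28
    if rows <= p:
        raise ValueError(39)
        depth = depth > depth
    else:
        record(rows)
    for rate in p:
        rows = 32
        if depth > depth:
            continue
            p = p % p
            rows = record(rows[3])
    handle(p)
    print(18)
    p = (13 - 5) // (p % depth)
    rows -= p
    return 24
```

16

Transformed code:
def bump(rows, p, depth):
    rows += depth <= depth
    rows += 28
    if rows <= p:
        raise ValueError(39)
    else:
        record(rows)
    for rate in p:
        rows = 32
        if depth > depth:
            continue
    handle(p)
    print(18)
    p = (13 - 5) // (p % depth)
    rows -= p
    return 24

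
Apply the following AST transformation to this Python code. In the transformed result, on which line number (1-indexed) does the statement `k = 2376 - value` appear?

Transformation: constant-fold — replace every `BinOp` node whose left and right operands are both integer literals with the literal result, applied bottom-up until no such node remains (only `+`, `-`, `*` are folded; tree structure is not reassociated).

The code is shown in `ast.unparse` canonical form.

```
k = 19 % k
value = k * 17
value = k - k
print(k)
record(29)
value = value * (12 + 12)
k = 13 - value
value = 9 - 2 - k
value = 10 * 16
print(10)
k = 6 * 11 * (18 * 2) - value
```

11

Transformed code:
k = 19 % k
value = k * 17
value = k - k
print(k)
record(29)
value = value * 24
k = 13 - value
value = 7 - k
value = 160
print(10)
k = 2376 - value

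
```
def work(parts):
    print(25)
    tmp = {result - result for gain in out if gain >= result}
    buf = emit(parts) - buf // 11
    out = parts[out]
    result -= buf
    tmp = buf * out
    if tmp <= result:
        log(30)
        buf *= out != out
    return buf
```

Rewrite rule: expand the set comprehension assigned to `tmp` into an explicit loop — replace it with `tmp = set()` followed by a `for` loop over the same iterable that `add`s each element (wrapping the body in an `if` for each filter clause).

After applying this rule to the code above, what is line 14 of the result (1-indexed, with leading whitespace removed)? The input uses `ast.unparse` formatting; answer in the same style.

return buf

Transformed code:
def work(parts):
    print(25)
    tmp = set()
    for gain in out:
        if gain >= result:
            tmp.add(result - result)
    buf = emit(parts) - buf // 11
    out = parts[out]
    result -= buf
    tmp = buf * out
    if tmp <= result:
        log(30)
        buf *= out != out
    return buf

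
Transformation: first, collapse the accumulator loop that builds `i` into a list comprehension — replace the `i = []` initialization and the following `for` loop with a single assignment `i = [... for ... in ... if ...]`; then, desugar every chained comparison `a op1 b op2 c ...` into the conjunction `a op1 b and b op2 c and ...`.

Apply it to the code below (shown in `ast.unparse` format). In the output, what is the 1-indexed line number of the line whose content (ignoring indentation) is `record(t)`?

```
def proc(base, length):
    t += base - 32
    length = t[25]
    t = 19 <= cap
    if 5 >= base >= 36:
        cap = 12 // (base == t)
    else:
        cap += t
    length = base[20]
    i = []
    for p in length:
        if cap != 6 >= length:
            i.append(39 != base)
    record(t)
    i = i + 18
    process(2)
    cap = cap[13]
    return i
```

11

Transformed code:
def proc(base, length):
    t += base - 32
    length = t[25]
    t = 19 <= cap
    if 5 >= base and base >= 36:
        cap = 12 // (base == t)
    else:
        cap += t
    length = base[20]
    i = [39 != base for p in length if cap != 6 and 6 >= length]
    record(t)
    i = i + 18
    process(2)
    cap = cap[13]
    return i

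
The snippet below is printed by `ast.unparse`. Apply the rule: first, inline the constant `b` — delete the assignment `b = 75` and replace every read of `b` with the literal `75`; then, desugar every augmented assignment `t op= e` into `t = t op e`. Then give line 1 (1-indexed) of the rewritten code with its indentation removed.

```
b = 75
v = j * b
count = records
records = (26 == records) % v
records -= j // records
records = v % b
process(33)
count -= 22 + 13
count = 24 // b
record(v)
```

Transformed code:
v = j * 75
count = records
records = (26 == records) % v
records = records - j // records
records = v % 75
process(33)
count = count - (22 + 13)
count = 24 // 75
record(v)

v = j * 75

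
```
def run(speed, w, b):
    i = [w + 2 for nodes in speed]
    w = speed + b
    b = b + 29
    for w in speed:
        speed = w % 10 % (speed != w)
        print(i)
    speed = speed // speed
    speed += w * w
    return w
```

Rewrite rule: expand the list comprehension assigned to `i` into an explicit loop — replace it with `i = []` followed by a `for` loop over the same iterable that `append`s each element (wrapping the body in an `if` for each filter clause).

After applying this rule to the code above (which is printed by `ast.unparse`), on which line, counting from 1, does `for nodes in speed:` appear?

Transformed code:
def run(speed, w, b):
    i = []
    for nodes in speed:
        i.append(w + 2)
    w = speed + b
    b = b + 29
    for w in speed:
        speed = w % 10 % (speed != w)
        print(i)
    speed = speed // speed
    speed += w * w
    return w

3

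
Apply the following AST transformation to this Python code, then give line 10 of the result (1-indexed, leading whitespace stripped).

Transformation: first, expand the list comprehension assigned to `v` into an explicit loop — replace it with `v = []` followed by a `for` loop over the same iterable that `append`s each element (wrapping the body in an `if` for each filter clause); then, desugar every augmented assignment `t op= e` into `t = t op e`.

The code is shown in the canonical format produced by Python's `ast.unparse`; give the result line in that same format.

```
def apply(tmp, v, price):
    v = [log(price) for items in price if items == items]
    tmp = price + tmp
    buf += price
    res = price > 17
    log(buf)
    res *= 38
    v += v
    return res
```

Transformed code:
def apply(tmp, v, price):
    v = []
    for items in price:
        if items == items:
            v.append(log(price))
    tmp = price + tmp
    buf = buf + price
    res = price > 17
    log(buf)
    res = res * 38
    v = v + v
    return res

res = res * 38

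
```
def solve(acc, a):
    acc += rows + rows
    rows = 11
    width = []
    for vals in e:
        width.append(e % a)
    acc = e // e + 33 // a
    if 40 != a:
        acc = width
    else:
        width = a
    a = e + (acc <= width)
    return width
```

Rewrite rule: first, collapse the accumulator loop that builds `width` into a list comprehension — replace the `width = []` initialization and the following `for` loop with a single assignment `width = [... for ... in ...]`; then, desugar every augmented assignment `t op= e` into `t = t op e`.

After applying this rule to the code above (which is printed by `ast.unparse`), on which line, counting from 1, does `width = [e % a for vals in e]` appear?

Transformed code:
def solve(acc, a):
    acc = acc + (rows + rows)
    rows = 11
    width = [e % a for vals in e]
    acc = e // e + 33 // a
    if 40 != a:
        acc = width
    else:
        width = a
    a = e + (acc <= width)
    return width

4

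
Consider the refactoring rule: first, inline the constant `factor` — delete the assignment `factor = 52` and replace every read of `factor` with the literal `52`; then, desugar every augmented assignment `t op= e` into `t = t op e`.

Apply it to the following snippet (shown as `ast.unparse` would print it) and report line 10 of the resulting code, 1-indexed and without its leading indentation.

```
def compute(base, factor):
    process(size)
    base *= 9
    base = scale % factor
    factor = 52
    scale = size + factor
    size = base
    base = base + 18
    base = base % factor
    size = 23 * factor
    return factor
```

return 52

Transformed code:
def compute(base, factor):
    process(size)
    base = base * 9
    base = scale % 52
    scale = size + 52
    size = base
    base = base + 18
    base = base % 52
    size = 23 * 52
    return 52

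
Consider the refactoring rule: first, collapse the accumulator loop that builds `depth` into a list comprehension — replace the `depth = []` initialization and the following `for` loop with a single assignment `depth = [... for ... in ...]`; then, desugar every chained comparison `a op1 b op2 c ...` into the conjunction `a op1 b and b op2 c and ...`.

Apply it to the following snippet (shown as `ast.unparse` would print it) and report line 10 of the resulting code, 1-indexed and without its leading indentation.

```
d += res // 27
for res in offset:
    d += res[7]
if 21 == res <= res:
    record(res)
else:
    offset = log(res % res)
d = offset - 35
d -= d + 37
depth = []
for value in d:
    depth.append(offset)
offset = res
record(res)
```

depth = [offset for value in d]

Transformed code:
d += res // 27
for res in offset:
    d += res[7]
if 21 == res and res <= res:
    record(res)
else:
    offset = log(res % res)
d = offset - 35
d -= d + 37
depth = [offset for value in d]
offset = res
record(res)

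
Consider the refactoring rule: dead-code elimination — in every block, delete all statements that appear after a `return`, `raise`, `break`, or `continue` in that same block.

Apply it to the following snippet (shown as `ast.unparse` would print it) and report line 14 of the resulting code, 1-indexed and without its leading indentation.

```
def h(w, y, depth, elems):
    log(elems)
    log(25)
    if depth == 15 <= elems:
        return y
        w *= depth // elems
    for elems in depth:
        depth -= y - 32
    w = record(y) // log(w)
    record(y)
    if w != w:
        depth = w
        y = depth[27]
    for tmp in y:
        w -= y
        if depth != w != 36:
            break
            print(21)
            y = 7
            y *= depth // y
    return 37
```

Transformed code:
def h(w, y, depth, elems):
    log(elems)
    log(25)
    if depth == 15 <= elems:
        return y
    for elems in depth:
        depth -= y - 32
    w = record(y) // log(w)
    record(y)
    if w != w:
        depth = w
        y = depth[27]
    for tmp in y:
        w -= y
        if depth != w != 36:
            break
    return 37

w -= y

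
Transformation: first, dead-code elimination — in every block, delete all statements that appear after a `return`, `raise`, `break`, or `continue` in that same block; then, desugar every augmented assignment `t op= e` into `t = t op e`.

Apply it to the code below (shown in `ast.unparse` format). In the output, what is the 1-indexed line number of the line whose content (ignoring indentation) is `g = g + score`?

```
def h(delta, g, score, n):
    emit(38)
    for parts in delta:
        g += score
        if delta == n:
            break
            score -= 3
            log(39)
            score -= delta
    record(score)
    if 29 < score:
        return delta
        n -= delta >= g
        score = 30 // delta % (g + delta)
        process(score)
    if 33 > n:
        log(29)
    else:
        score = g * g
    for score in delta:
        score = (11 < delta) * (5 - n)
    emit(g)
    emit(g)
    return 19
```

Transformed code:
def h(delta, g, score, n):
    emit(38)
    for parts in delta:
        g = g + score
        if delta == n:
            break
    record(score)
    if 29 < score:
        return delta
    if 33 > n:
        log(29)
    else:
        score = g * g
    for score in delta:
        score = (11 < delta) * (5 - n)
    emit(g)
    emit(g)
    return 19

4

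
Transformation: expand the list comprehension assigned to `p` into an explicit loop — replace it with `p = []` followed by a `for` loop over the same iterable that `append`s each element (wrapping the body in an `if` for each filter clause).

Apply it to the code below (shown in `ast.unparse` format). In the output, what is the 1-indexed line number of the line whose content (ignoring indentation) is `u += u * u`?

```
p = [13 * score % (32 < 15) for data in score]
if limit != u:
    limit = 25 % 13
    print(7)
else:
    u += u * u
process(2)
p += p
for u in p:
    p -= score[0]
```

Transformed code:
p = []
for data in score:
    p.append(13 * score % (32 < 15))
if limit != u:
    limit = 25 % 13
    print(7)
else:
    u += u * u
process(2)
p += p
for u in p:
    p -= score[0]

8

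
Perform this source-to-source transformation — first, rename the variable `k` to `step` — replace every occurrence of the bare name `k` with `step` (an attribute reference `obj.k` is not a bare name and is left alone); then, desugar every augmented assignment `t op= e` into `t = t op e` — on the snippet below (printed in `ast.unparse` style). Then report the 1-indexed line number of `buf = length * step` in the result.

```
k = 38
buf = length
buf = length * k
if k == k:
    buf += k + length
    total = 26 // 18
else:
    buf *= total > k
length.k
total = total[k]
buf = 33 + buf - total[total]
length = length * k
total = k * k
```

Transformed code:
step = 38
buf = length
buf = length * step
if step == step:
    buf = buf + (step + length)
    total = 26 // 18
else:
    buf = buf * (total > step)
length.k
total = total[step]
buf = 33 + buf - total[total]
length = length * step
total = step * step

3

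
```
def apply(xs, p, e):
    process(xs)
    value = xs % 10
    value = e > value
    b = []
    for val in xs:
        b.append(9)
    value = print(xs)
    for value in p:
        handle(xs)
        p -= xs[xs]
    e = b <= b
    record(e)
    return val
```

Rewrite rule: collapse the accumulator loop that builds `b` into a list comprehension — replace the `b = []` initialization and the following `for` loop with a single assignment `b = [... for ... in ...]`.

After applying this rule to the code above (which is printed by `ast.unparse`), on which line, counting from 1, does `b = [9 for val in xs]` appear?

5

Transformed code:
def apply(xs, p, e):
    process(xs)
    value = xs % 10
    value = e > value
    b = [9 for val in xs]
    value = print(xs)
    for value in p:
        handle(xs)
        p -= xs[xs]
    e = b <= b
    record(e)
    return val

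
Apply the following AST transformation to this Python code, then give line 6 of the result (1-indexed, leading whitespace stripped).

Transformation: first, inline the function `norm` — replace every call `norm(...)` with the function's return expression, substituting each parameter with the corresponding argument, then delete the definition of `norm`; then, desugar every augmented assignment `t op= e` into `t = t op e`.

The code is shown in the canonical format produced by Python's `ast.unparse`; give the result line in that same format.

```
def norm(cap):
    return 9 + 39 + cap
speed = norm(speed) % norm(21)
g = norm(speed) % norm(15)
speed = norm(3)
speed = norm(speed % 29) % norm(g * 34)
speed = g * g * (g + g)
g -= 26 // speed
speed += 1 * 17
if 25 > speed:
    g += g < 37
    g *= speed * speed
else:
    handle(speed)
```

g = g - 26 // speed

Transformed code:
speed = (9 + 39 + speed) % (9 + 39 + 21)
g = (9 + 39 + speed) % (9 + 39 + 15)
speed = 9 + 39 + 3
speed = (9 + 39 + speed % 29) % (9 + 39 + g * 34)
speed = g * g * (g + g)
g = g - 26 // speed
speed = speed + 1 * 17
if 25 > speed:
    g = g + (g < 37)
    g = g * (speed * speed)
else:
    handle(speed)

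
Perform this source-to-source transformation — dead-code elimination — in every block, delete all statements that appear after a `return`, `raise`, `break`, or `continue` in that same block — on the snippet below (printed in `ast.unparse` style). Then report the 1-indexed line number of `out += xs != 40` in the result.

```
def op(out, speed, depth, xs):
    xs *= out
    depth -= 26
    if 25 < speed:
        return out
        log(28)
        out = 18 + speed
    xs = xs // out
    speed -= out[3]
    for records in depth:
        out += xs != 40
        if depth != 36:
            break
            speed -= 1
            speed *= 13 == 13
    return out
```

Transformed code:
def op(out, speed, depth, xs):
    xs *= out
    depth -= 26
    if 25 < speed:
        return out
    xs = xs // out
    speed -= out[3]
    for records in depth:
        out += xs != 40
        if depth != 36:
            break
    return out

9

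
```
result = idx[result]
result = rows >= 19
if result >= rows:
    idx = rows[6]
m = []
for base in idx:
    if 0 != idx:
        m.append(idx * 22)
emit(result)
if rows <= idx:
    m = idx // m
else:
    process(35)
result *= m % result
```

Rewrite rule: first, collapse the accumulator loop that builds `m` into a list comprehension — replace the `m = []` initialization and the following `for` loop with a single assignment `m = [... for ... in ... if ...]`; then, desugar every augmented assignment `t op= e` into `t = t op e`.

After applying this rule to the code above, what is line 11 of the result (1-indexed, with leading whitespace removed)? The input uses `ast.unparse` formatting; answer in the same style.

result = result * (m % result)

Transformed code:
result = idx[result]
result = rows >= 19
if result >= rows:
    idx = rows[6]
m = [idx * 22 for base in idx if 0 != idx]
emit(result)
if rows <= idx:
    m = idx // m
else:
    process(35)
result = result * (m % result)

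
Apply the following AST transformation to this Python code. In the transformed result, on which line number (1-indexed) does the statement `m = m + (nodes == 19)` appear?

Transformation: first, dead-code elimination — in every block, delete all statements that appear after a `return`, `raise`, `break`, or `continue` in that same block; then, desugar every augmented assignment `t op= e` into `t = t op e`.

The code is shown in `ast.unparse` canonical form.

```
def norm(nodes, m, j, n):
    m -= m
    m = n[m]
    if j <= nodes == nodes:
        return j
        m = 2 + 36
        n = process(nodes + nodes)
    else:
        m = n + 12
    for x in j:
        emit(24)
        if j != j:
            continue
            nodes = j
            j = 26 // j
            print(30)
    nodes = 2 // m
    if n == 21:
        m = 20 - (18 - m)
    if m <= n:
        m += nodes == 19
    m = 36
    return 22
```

16

Transformed code:
def norm(nodes, m, j, n):
    m = m - m
    m = n[m]
    if j <= nodes == nodes:
        return j
    else:
        m = n + 12
    for x in j:
        emit(24)
        if j != j:
            continue
    nodes = 2 // m
    if n == 21:
        m = 20 - (18 - m)
    if m <= n:
        m = m + (nodes == 19)
    m = 36
    return 22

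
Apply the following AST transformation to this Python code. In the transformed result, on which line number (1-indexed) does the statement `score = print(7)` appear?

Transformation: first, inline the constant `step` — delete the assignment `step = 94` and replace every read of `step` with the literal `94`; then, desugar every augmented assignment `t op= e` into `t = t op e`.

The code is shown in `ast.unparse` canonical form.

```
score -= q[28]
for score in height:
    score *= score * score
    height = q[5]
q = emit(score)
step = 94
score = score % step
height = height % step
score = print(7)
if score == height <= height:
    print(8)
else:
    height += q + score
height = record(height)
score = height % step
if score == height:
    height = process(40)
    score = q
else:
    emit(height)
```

Transformed code:
score = score - q[28]
for score in height:
    score = score * (score * score)
    height = q[5]
q = emit(score)
score = score % 94
height = height % 94
score = print(7)
if score == height <= height:
    print(8)
else:
    height = height + (q + score)
height = record(height)
score = height % 94
if score == height:
    height = process(40)
    score = q
else:
    emit(height)

8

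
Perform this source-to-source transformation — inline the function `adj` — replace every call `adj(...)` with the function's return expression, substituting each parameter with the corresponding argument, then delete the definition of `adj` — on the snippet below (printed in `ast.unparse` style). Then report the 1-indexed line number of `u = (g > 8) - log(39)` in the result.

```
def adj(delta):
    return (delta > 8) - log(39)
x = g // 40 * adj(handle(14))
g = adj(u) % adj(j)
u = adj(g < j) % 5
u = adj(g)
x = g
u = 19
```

4

Transformed code:
x = g // 40 * ((handle(14) > 8) - log(39))
g = ((u > 8) - log(39)) % ((j > 8) - log(39))
u = (((g < j) > 8) - log(39)) % 5
u = (g > 8) - log(39)
x = g
u = 19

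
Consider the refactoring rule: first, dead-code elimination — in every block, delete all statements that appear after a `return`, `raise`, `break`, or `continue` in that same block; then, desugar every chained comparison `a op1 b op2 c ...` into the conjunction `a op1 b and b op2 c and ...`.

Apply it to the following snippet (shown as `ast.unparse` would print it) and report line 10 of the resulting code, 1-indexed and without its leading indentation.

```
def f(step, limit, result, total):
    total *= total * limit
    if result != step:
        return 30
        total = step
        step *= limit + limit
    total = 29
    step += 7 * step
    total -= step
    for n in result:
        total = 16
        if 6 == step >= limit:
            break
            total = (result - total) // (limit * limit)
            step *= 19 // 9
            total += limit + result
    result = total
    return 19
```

Transformed code:
def f(step, limit, result, total):
    total *= total * limit
    if result != step:
        return 30
    total = 29
    step += 7 * step
    total -= step
    for n in result:
        total = 16
        if 6 == step and step >= limit:
            break
    result = total
    return 19

if 6 == step and step >= limit:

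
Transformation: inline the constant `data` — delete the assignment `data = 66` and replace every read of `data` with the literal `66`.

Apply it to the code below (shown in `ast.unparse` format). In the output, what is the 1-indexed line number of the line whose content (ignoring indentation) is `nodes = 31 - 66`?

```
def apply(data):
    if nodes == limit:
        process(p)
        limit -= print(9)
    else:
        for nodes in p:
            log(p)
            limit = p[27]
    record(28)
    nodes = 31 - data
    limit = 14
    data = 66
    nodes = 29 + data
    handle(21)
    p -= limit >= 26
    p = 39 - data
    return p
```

Transformed code:
def apply(data):
    if nodes == limit:
        process(p)
        limit -= print(9)
    else:
        for nodes in p:
            log(p)
            limit = p[27]
    record(28)
    nodes = 31 - 66
    limit = 14
    nodes = 29 + 66
    handle(21)
    p -= limit >= 26
    p = 39 - 66
    return p

10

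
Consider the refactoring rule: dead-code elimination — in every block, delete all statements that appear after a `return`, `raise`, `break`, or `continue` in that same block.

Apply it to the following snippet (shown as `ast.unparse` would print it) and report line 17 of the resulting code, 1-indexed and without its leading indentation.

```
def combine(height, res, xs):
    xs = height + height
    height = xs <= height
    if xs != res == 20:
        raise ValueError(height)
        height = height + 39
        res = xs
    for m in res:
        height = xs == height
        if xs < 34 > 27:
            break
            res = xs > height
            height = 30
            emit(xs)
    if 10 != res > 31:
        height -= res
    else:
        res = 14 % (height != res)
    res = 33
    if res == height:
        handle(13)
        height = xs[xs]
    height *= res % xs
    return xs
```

height = xs[xs]

Transformed code:
def combine(height, res, xs):
    xs = height + height
    height = xs <= height
    if xs != res == 20:
        raise ValueError(height)
    for m in res:
        height = xs == height
        if xs < 34 > 27:
            break
    if 10 != res > 31:
        height -= res
    else:
        res = 14 % (height != res)
    res = 33
    if res == height:
        handle(13)
        height = xs[xs]
    height *= res % xs
    return xs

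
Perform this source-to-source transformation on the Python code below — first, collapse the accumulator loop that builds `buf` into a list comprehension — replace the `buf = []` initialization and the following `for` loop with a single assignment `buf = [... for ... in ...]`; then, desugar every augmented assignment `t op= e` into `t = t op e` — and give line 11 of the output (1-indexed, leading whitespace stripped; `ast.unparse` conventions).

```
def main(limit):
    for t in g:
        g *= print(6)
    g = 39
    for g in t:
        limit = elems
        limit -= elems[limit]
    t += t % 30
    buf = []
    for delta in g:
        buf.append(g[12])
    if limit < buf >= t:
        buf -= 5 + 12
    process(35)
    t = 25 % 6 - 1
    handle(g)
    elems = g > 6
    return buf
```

Transformed code:
def main(limit):
    for t in g:
        g = g * print(6)
    g = 39
    for g in t:
        limit = elems
        limit = limit - elems[limit]
    t = t + t % 30
    buf = [g[12] for delta in g]
    if limit < buf >= t:
        buf = buf - (5 + 12)
    process(35)
    t = 25 % 6 - 1
    handle(g)
    elems = g > 6
    return buf

buf = buf - (5 + 12)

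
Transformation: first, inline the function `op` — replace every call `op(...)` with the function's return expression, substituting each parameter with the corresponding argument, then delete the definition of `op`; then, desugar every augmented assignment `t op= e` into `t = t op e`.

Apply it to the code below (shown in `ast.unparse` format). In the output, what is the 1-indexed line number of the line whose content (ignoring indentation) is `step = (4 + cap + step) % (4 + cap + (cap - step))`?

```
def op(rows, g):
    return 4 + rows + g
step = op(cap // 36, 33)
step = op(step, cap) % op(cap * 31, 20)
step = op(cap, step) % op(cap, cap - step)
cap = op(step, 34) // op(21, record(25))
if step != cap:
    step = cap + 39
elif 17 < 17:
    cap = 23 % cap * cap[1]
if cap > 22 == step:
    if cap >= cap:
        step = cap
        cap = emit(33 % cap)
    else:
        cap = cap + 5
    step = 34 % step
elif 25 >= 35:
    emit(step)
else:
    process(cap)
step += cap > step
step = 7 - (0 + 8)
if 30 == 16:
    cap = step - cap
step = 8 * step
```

Transformed code:
step = 4 + cap // 36 + 33
step = (4 + step + cap) % (4 + cap * 31 + 20)
step = (4 + cap + step) % (4 + cap + (cap - step))
cap = (4 + step + 34) // (4 + 21 + record(25))
if step != cap:
    step = cap + 39
elif 17 < 17:
    cap = 23 % cap * cap[1]
if cap > 22 == step:
    if cap >= cap:
        step = cap
        cap = emit(33 % cap)
    else:
        cap = cap + 5
    step = 34 % step
elif 25 >= 35:
    emit(step)
else:
    process(cap)
step = step + (cap > step)
step = 7 - (0 + 8)
if 30 == 16:
    cap = step - cap
step = 8 * step

3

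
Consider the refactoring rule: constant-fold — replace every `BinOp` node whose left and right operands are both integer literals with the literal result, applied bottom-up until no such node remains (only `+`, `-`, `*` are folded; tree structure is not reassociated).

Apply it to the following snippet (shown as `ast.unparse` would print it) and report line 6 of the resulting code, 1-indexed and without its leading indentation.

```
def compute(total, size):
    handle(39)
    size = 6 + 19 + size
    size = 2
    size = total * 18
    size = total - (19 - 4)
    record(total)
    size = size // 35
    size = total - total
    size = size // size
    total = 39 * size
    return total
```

size = total - 15

Transformed code:
def compute(total, size):
    handle(39)
    size = 25 + size
    size = 2
    size = total * 18
    size = total - 15
    record(total)
    size = size // 35
    size = total - total
    size = size // size
    total = 39 * size
    return total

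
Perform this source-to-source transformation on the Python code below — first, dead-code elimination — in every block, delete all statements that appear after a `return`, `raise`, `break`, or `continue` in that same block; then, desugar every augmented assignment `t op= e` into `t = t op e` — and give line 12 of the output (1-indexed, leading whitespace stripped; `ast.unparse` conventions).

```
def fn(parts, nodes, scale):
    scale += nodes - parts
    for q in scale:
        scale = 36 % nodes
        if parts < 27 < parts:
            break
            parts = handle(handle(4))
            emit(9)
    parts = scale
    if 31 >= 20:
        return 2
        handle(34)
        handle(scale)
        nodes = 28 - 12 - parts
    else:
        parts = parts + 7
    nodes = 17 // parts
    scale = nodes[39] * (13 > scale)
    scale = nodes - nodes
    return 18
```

Transformed code:
def fn(parts, nodes, scale):
    scale = scale + (nodes - parts)
    for q in scale:
        scale = 36 % nodes
        if parts < 27 < parts:
            break
    parts = scale
    if 31 >= 20:
        return 2
    else:
        parts = parts + 7
    nodes = 17 // parts
    scale = nodes[39] * (13 > scale)
    scale = nodes - nodes
    return 18

nodes = 17 // parts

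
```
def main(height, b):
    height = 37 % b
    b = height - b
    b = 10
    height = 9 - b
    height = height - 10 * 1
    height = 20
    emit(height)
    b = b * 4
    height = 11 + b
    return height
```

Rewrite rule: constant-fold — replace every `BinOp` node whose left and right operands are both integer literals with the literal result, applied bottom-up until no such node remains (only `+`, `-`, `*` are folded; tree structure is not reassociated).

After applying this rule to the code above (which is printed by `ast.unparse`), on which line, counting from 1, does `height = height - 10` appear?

Transformed code:
def main(height, b):
    height = 37 % b
    b = height - b
    b = 10
    height = 9 - b
    height = height - 10
    height = 20
    emit(height)
    b = b * 4
    height = 11 + b
    return height

6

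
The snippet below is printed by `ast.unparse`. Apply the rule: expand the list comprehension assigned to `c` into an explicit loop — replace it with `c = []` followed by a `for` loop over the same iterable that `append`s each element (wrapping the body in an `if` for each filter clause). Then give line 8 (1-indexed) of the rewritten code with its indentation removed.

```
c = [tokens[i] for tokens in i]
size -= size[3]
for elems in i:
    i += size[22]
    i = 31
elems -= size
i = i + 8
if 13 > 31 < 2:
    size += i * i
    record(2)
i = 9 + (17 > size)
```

Transformed code:
c = []
for tokens in i:
    c.append(tokens[i])
size -= size[3]
for elems in i:
    i += size[22]
    i = 31
elems -= size
i = i + 8
if 13 > 31 < 2:
    size += i * i
    record(2)
i = 9 + (17 > size)

elems -= size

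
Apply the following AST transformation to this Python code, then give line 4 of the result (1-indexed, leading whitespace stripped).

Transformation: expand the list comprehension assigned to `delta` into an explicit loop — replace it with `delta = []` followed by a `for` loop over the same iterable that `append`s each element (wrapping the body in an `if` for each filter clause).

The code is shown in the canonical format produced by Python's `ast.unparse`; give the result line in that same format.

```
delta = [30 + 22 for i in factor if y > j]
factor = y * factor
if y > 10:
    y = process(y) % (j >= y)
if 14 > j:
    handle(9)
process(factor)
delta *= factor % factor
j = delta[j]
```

delta.append(30 + 22)

Transformed code:
delta = []
for i in factor:
    if y > j:
        delta.append(30 + 22)
factor = y * factor
if y > 10:
    y = process(y) % (j >= y)
if 14 > j:
    handle(9)
process(factor)
delta *= factor % factor
j = delta[j]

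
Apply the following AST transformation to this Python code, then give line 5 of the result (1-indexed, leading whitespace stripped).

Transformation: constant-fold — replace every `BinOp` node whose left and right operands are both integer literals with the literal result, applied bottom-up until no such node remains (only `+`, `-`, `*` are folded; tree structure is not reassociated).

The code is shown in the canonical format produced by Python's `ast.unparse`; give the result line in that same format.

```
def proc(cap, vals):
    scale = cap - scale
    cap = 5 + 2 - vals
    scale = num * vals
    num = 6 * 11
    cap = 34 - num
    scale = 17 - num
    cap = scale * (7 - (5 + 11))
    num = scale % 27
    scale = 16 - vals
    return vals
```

Transformed code:
def proc(cap, vals):
    scale = cap - scale
    cap = 7 - vals
    scale = num * vals
    num = 66
    cap = 34 - num
    scale = 17 - num
    cap = scale * -9
    num = scale % 27
    scale = 16 - vals
    return vals

num = 66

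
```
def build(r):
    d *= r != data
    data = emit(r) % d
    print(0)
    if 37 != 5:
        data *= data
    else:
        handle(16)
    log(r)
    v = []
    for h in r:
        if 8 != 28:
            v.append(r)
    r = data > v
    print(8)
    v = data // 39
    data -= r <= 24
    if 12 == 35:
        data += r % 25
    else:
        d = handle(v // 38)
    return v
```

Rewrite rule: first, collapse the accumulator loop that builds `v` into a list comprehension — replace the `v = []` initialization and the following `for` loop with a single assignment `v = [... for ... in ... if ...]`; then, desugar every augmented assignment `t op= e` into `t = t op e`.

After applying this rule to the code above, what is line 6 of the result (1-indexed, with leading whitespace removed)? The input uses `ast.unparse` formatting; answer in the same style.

Transformed code:
def build(r):
    d = d * (r != data)
    data = emit(r) % d
    print(0)
    if 37 != 5:
        data = data * data
    else:
        handle(16)
    log(r)
    v = [r for h in r if 8 != 28]
    r = data > v
    print(8)
    v = data // 39
    data = data - (r <= 24)
    if 12 == 35:
        data = data + r % 25
    else:
        d = handle(v // 38)
    return v

data = data * data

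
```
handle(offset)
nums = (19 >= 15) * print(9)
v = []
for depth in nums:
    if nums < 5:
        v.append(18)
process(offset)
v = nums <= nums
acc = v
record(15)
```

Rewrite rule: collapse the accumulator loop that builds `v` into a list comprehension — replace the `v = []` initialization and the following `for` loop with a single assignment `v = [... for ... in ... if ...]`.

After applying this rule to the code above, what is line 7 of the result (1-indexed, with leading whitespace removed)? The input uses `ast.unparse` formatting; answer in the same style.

record(15)

Transformed code:
handle(offset)
nums = (19 >= 15) * print(9)
v = [18 for depth in nums if nums < 5]
process(offset)
v = nums <= nums
acc = v
record(15)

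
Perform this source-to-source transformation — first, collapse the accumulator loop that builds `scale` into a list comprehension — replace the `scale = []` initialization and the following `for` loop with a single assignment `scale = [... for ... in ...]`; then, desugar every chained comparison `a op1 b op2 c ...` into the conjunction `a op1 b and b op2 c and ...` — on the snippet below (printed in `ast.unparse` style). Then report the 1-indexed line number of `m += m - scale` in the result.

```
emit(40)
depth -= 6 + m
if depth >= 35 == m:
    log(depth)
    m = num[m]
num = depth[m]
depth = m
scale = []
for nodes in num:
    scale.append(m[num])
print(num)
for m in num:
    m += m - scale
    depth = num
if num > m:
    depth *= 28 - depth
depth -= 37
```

11

Transformed code:
emit(40)
depth -= 6 + m
if depth >= 35 and 35 == m:
    log(depth)
    m = num[m]
num = depth[m]
depth = m
scale = [m[num] for nodes in num]
print(num)
for m in num:
    m += m - scale
    depth = num
if num > m:
    depth *= 28 - depth
depth -= 37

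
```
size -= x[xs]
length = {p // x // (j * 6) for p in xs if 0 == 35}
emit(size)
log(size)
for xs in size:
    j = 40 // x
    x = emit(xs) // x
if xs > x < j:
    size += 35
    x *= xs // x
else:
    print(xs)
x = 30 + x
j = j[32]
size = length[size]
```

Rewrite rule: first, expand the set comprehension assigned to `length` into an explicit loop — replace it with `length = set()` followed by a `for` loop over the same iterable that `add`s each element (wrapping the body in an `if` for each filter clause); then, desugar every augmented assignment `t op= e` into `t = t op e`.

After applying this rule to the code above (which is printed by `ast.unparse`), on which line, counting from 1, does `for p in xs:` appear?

Transformed code:
size = size - x[xs]
length = set()
for p in xs:
    if 0 == 35:
        length.add(p // x // (j * 6))
emit(size)
log(size)
for xs in size:
    j = 40 // x
    x = emit(xs) // x
if xs > x < j:
    size = size + 35
    x = x * (xs // x)
else:
    print(xs)
x = 30 + x
j = j[32]
size = length[size]

3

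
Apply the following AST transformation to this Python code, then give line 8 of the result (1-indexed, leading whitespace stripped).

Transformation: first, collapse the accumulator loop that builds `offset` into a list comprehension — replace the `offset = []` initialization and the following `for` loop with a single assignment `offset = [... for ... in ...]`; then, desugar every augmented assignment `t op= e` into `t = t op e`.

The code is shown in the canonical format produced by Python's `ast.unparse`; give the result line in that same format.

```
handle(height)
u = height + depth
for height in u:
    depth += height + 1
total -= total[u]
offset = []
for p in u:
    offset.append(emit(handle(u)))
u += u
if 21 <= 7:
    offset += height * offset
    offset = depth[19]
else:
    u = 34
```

if 21 <= 7:

Transformed code:
handle(height)
u = height + depth
for height in u:
    depth = depth + (height + 1)
total = total - total[u]
offset = [emit(handle(u)) for p in u]
u = u + u
if 21 <= 7:
    offset = offset + height * offset
    offset = depth[19]
else:
    u = 34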